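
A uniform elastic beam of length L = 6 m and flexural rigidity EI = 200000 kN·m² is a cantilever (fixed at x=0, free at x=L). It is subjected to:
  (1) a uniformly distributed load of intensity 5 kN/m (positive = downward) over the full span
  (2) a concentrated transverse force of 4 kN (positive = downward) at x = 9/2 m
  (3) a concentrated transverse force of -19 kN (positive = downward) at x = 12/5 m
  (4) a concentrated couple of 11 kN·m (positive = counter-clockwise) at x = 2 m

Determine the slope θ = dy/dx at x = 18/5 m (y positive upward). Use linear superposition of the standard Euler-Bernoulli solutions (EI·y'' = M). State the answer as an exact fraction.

Load 1 — uniform load w=5 kN/m over full span:
  θ_1 = -wx(x²-3Lx+3L²)/(6EI) = -5·(18/5)·((18/5)²-3·6·(18/5)+3·6²)/(6·200000) = -1053/1250000 rad
Load 2 — point force P=4 kN at a=9/2 m (b=L-a=3/2):
  θ_2 = -Px(2a-x)/(2EI)  [x≤a] = -4·(18/5)·(2·(9/2)-(18/5))/(2·200000) = -243/1250000 rad
Load 3 — point force P=-19 kN at a=12/5 m (b=L-a=18/5):
  θ_3 = -Pa²/(2EI)  [x>a] = -(-19)·(12/5)²/(2·200000) = 171/625000 rad
Load 4 — applied couple M₀=11 kN·m at a=2 m (b=L-a=4):
  θ_4 = M₀a/EI  [x>a] = 11·2/200000 = 11/100000 rad
Superposition: θ = Σ θ_i = -1633/2500000 rad ≈ -0.000653 rad

θ(18/5) = -1633/2500000 rad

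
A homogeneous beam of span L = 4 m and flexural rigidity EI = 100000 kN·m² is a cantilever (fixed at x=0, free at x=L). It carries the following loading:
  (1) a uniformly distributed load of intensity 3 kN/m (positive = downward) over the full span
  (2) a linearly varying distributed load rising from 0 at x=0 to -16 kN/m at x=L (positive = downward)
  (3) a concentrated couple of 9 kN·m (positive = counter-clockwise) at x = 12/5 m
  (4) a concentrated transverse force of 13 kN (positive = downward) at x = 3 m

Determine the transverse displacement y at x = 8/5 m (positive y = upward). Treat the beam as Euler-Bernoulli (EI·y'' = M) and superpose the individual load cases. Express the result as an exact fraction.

Load 1 — uniform load w=3 kN/m over full span:
  y_1 = -wx²(x²-4Lx+6L²)/(24EI) = -3·(8/5)²·((8/5)²-4·4·(8/5)+6·4²)/(24·100000) = -456/1953125 m
Load 2 — triangular load w₀=-16 kN/m (0→w₀ over full span):
  y_2 = (w₀Lx³/12-w₀L²x²/6-w₀x⁵/(120L))/EI = ((-16)·4·(8/5)³/12-(-16)·4²·(8/5)²/6-(-16)·(8/5)⁵/(120·4))/100000 = 128512/146484375 m
Load 3 — applied couple M₀=9 kN·m at a=12/5 m (b=L-a=8/5):
  y_3 = M₀x²/(2EI)  [x≤a] = 9·(8/5)²/(2·100000) = 9/78125 m
Load 4 — point force P=13 kN at a=3 m (b=L-a=1):
  y_4 = -Px²(3a-x)/(6EI)  [x≤a] = -13·(8/5)²·(3·3-(8/5))/(6·100000) = -481/1171875 m
Superposition: y = Σ y_i = 51062/146484375 m ≈ 0.000349 m

y(8/5) = 51062/146484375 m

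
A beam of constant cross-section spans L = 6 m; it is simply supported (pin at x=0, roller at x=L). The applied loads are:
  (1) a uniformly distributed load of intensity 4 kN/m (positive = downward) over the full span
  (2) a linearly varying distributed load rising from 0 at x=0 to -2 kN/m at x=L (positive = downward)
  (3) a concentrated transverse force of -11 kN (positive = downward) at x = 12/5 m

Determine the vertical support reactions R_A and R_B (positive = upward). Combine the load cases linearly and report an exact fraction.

R_A = 17/5 kN, R_B = 18/5 kN

Load 1 — uniform load w=4 kN/m over full span:
  R_A = wL/2 = 4·6/2 = 12 kN
  R_B = wL/2 = 4·6/2 = 12 kN
Load 2 — triangular load w₀=-2 kN/m (0→w₀ over full span):
  R_A = w₀L/6 = (-2)·6/6 = -2 kN
  R_B = w₀L/3 = (-2)·6/3 = -4 kN
Load 3 — point force P=-11 kN at a=12/5 m (b=L-a=18/5):
  R_A = Pb/L = (-11)·(18/5)/6 = -33/5 kN
  R_B = Pa/L = (-11)·(12/5)/6 = -22/5 kN
Superposition: R_A = 17/5 kN, R_B = 18/5 kN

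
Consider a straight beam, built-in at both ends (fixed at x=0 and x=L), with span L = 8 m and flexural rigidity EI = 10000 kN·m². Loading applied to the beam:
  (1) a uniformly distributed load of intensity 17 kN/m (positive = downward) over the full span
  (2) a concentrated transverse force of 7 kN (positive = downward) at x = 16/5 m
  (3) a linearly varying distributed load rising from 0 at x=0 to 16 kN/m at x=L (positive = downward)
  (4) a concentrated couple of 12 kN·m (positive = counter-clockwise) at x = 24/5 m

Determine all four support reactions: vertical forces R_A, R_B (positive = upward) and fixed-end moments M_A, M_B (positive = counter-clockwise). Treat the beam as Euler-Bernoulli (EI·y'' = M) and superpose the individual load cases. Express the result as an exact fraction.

Load 1 — uniform load w=17 kN/m over full span:
  R_A = wL/2 = 17·8/2 = 68 kN
  M_A = wL²/12 = 17·8²/12 = 272/3 kN·m
  R_B = wL/2 = 17·8/2 = 68 kN
  M_B = -wL²/12 = -17·8²/12 = -272/3 kN·m
Load 2 — point force P=7 kN at a=16/5 m (b=L-a=24/5):
  R_A = Pb²(3a+b)/L³ = 7·(24/5)²·(3·(16/5)+(24/5))/8³ = 567/125 kN
  M_A = Pab²/L² = 7·(16/5)·(24/5)²/8² = 1008/125 kN·m
  R_B = Pa²(a+3b)/L³ = 7·(16/5)²·((16/5)+3·(24/5))/8³ = 308/125 kN
  M_B = -Pa²b/L² = -7·(16/5)²·(24/5)/8² = -672/125 kN·m
Load 3 — triangular load w₀=16 kN/m (0→w₀ over full span):
  R_A = 3w₀L/20 = 3·16·8/20 = 96/5 kN
  M_A = w₀L²/30 = 16·8²/30 = 512/15 kN·m
  R_B = 7w₀L/20 = 7·16·8/20 = 224/5 kN
  M_B = -w₀L²/20 = -16·8²/20 = -256/5 kN·m
Load 4 — applied couple M₀=12 kN·m at a=24/5 m (b=L-a=16/5):
  R_A = 6M₀ab/L³ = 6·12·(24/5)·(16/5)/8³ = 54/25 kN
  M_A = M₀b(2a-b)/L² = 12·(16/5)·(2·(24/5)-(16/5))/8² = 96/25 kN·m
  R_B = -6M₀ab/L³ = -6·12·(24/5)·(16/5)/8³ = -54/25 kN
  M_B = M₀a(2b-a)/L² = 12·(24/5)·(2·(16/5)-(24/5))/8² = 36/25 kN·m
Superposition: R_A = 11737/125 kN, M_A = 17088/125 kN·m, R_B = 14138/125 kN, M_B = -54676/375 kN·m

R_A = 11737/125 kN, M_A = 17088/125 kN·m, R_B = 14138/125 kN, M_B = -54676/375 kN·m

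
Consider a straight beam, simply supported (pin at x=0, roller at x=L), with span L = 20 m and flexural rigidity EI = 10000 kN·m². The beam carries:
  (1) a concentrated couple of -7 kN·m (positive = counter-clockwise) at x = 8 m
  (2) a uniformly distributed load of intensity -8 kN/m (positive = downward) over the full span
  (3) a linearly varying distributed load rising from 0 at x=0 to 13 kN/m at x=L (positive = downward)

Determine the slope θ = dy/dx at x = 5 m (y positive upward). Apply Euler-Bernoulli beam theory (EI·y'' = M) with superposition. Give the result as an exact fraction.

Load 1 — applied couple M₀=-7 kN·m at a=8 m (b=L-a=12):
  θ_1 = (M₀x²/(2L)+C₁)/EI  [x≤a] with C₁=M₀(3b²-L²)/(6L)=-28/15 = ((-7)·5²/(2·20)+(-28/15))/10000 = -749/1200000 rad
Load 2 — uniform load w=-8 kN/m over full span:
  θ_2 = -w(L³-6Lx²+4x³)/(24EI) = -(-8)·(20³-6·20·5²+4·5³)/(24·10000) = 11/60 rad
Load 3 — triangular load w₀=13 kN/m (0→w₀ over full span):
  θ_3 = -w₀(7L⁴-30L²x²+15x⁴)/(360LEI) = -13·(7·20⁴-30·20²·5²+15·5⁴)/(360·20·10000) = -17251/115200 rad
Superposition: θ = Σ θ_i = 474637/14400000 rad ≈ 0.032961 rad

θ(5) = 474637/14400000 rad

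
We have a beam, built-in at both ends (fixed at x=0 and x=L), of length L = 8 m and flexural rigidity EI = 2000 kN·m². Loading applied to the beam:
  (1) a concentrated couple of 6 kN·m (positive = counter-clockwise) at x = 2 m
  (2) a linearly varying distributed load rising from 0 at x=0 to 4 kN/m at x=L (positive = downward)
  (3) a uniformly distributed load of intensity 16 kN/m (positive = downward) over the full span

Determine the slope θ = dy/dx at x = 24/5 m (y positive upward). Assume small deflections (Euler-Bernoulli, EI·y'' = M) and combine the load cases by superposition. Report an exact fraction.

θ(24/5) = 10739/625000 rad

Load 1 — applied couple M₀=6 kN·m at a=2 m (b=L-a=6):
  θ_1 = (R_Ax²/2 - M_Ax - M₀(x-a))/EI  [x>a] with R_A=27/32, M_A=-9/8 = ((27/32)·(24/5)²/2 - (-9/8)·(24/5) - 6·((24/5)-2))/2000 = -21/25000 rad
Load 2 — triangular load w₀=4 kN/m (0→w₀ over full span):
  θ_2 = -w₀(2x(L-x)(L-2x)(x+2L)+x²(L-x)²)/(120LEI) = -4·(2·(24/5)·(8-(24/5))·(8-2·(24/5))·((24/5)+2·8)+(24/5)²·(8-(24/5))²)/(120·8·2000) = 128/78125 rad
Load 3 — uniform load w=16 kN/m over full span:
  θ_3 = -wx(L-x)(L-2x)/(12EI) = -16·(24/5)·(8-(24/5))·(8-2·(24/5))/(12·2000) = 256/15625 rad
Superposition: θ = Σ θ_i = 10739/625000 rad ≈ 0.017182 rad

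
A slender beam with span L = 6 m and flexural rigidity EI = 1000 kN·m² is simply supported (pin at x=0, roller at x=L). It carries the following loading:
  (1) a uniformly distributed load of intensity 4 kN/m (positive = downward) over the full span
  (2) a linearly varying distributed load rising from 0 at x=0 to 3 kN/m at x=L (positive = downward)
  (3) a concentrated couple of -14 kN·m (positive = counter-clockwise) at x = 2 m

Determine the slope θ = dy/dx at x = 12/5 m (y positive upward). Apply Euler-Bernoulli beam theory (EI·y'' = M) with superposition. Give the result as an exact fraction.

Load 1 — uniform load w=4 kN/m over full span:
  θ_1 = -w(L³-6Lx²+4x³)/(24EI) = -4·(6³-6·6·(12/5)²+4·(12/5)³)/(24·1000) = -333/31250 rad
Load 2 — triangular load w₀=3 kN/m (0→w₀ over full span):
  θ_2 = -w₀(7L⁴-30L²x²+15x⁴)/(360LEI) = -3·(7·6⁴-30·6²·(12/5)²+15·(12/5)⁴)/(360·6·1000) = -2907/625000 rad
Load 3 — applied couple M₀=-14 kN·m at a=2 m (b=L-a=4):
  θ_3 = (M₀x²/(2L)-M₀(x-a)+C₁)/EI  [x>a] with C₁=M₀(3b²-L²)/(6L)=-14/3 = ((-14)·(12/5)²/(2·6)-(-14)·((12/5)-2)+(-14/3))/1000 = -217/37500 rad
Superposition: θ = Σ θ_i = -39551/1875000 rad ≈ -0.021094 rad

θ(12/5) = -39551/1875000 rad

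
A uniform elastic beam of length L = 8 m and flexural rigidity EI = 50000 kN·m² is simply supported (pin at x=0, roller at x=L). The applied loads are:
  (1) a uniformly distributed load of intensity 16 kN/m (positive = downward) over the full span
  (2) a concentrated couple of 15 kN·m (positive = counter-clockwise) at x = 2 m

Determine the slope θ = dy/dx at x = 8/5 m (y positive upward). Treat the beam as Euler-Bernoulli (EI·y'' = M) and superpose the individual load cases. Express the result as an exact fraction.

Load 1 — uniform load w=16 kN/m over full span:
  θ_1 = -w(L³-6Lx²+4x³)/(24EI) = -16·(8³-6·8·(8/5)²+4·(8/5)³)/(24·50000) = -2112/390625 rad
Load 2 — applied couple M₀=15 kN·m at a=2 m (b=L-a=6):
  θ_2 = (M₀x²/(2L)+C₁)/EI  [x≤a] with C₁=M₀(3b²-L²)/(6L)=55/4 = (15·(8/5)²/(2·8)+(55/4))/50000 = 323/1000000 rad
Superposition: θ = Σ θ_i = -127093/25000000 rad ≈ -0.005084 rad

θ(8/5) = -127093/25000000 rad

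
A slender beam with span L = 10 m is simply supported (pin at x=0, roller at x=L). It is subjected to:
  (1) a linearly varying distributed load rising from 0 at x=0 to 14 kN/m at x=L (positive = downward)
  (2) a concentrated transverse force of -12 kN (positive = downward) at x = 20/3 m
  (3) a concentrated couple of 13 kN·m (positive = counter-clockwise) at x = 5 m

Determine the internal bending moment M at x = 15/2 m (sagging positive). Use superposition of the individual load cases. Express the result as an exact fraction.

Load 1 — triangular load w₀=14 kN/m (0→w₀ over full span):
  M_1 = w₀Lx/6 - w₀x³/(6L) = 14·10·(15/2)/6 - 14·(15/2)³/(6·10) = 1225/16 kN·m
Load 2 — point force P=-12 kN at a=20/3 m (b=L-a=10/3):
  M_2 = Pa(L-x)/L  [x>a] = (-12)·(20/3)·(10-(15/2))/10 = -20 kN·m
Load 3 — applied couple M₀=13 kN·m at a=5 m (b=L-a=5):
  M_3 = M₀x/L - M₀  [x>a] = 13·(15/2)/10 - 13 = -13/4 kN·m
Superposition: M = Σ M_i = 853/16 kN·m ≈ 53.312500 kN·m

M(15/2) = 853/16 kN·m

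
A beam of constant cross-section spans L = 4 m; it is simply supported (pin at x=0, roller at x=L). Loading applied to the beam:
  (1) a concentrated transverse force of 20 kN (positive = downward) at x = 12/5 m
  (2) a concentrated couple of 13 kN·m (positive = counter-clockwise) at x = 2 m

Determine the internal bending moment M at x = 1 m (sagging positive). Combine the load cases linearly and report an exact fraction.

M(1) = 45/4 kN·m

Load 1 — point force P=20 kN at a=12/5 m (b=L-a=8/5):
  M_1 = Pbx/L  [x≤a] = 20·(8/5)·1/4 = 8 kN·m
Load 2 — applied couple M₀=13 kN·m at a=2 m (b=L-a=2):
  M_2 = M₀x/L  [x≤a] = 13·1/4 = 13/4 kN·m
Superposition: M = Σ M_i = 45/4 kN·m ≈ 11.250000 kN·m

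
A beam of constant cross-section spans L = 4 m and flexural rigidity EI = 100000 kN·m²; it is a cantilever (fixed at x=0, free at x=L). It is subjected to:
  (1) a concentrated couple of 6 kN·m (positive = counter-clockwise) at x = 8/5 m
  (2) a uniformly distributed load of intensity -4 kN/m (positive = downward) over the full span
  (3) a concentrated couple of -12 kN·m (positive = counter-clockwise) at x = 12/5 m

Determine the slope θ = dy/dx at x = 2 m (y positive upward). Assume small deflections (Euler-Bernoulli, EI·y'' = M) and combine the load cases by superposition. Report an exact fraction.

Load 1 — applied couple M₀=6 kN·m at a=8/5 m (b=L-a=12/5):
  θ_1 = M₀a/EI  [x>a] = 6·(8/5)/100000 = 3/31250 rad
Load 2 — uniform load w=-4 kN/m over full span:
  θ_2 = -wx(x²-3Lx+3L²)/(6EI) = -(-4)·2·(2²-3·4·2+3·4²)/(6·100000) = 7/18750 rad
Load 3 — applied couple M₀=-12 kN·m at a=12/5 m (b=L-a=8/5):
  θ_3 = M₀x/EI  [x≤a] = (-12)·2/100000 = -3/12500 rad
Superposition: θ = Σ θ_i = 43/187500 rad ≈ 0.000229 rad

θ(2) = 43/187500 rad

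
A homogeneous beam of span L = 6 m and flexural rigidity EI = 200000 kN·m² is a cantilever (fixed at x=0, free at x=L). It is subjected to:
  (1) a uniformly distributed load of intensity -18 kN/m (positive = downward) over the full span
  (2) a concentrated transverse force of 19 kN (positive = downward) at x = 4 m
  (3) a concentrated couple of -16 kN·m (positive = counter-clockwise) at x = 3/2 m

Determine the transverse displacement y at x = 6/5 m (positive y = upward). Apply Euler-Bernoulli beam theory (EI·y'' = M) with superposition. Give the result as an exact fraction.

y(6/5) = 11169/15625000 m

Load 1 — uniform load w=-18 kN/m over full span:
  y_1 = -wx²(x²-4Lx+6L²)/(24EI) = -(-18)·(6/5)²·((6/5)²-4·6·(6/5)+6·6²)/(24·200000) = 31833/31250000 m
Load 2 — point force P=19 kN at a=4 m (b=L-a=2):
  y_2 = -Px²(3a-x)/(6EI)  [x≤a] = -19·(6/5)²·(3·4-(6/5))/(6·200000) = -1539/6250000 m
Load 3 — applied couple M₀=-16 kN·m at a=3/2 m (b=L-a=9/2):
  y_3 = M₀x²/(2EI)  [x≤a] = (-16)·(6/5)²/(2·200000) = -9/156250 m
Superposition: y = Σ y_i = 11169/15625000 m ≈ 0.000715 m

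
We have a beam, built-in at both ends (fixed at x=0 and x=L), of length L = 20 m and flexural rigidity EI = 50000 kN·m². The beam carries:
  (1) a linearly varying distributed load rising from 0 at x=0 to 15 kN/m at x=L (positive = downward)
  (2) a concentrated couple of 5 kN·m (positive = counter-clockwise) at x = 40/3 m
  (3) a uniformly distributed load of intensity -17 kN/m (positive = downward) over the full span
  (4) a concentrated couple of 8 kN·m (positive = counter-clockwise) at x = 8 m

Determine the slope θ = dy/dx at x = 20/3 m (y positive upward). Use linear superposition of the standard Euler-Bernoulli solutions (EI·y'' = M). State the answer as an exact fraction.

Load 1 — triangular load w₀=15 kN/m (0→w₀ over full span):
  θ_1 = -w₀(2x(L-x)(L-2x)(x+2L)+x²(L-x)²)/(120LEI) = -15·(2·(20/3)·(20-(20/3))·(20-2·(20/3))·((20/3)+2·20)+(20/3)²·(20-(20/3))²)/(120·20·50000) = -16/2025 rad
Load 2 — applied couple M₀=5 kN·m at a=40/3 m (b=L-a=20/3):
  θ_2 = (R_Ax²/2 - M_Ax)/EI  [x≤a] with R_A=1/3, M_A=5/3 = ((1/3)·(20/3)²/2 - (5/3)·(20/3))/50000 = -1/13500 rad
Load 3 — uniform load w=-17 kN/m over full span:
  θ_3 = -wx(L-x)(L-2x)/(12EI) = -(-17)·(20/3)·(20-(20/3))·(20-2·(20/3))/(12·50000) = 34/2025 rad
Load 4 — applied couple M₀=8 kN·m at a=8 m (b=L-a=12):
  θ_4 = (R_Ax²/2 - M_Ax)/EI  [x≤a] with R_A=72/125, M_A=24/25 = ((72/125)·(20/3)²/2 - (24/25)·(20/3))/50000 = 2/15625 rad
Superposition: θ = Σ θ_i = 15091/1687500 rad ≈ 0.008943 rad

θ(20/3) = 15091/1687500 rad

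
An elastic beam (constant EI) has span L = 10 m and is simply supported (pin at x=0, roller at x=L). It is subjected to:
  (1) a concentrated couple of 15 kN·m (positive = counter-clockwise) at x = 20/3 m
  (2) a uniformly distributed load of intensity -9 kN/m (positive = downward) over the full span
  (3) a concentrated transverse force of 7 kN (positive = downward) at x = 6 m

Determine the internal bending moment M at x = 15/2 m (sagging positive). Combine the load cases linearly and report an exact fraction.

Load 1 — applied couple M₀=15 kN·m at a=20/3 m (b=L-a=10/3):
  M_1 = M₀x/L - M₀  [x>a] = 15·(15/2)/10 - 15 = -15/4 kN·m
Load 2 — uniform load w=-9 kN/m over full span:
  M_2 = wx(L-x)/2 = (-9)·(15/2)·(10-(15/2))/2 = -675/8 kN·m
Load 3 — point force P=7 kN at a=6 m (b=L-a=4):
  M_3 = Pa(L-x)/L  [x>a] = 7·6·(10-(15/2))/10 = 21/2 kN·m
Superposition: M = Σ M_i = -621/8 kN·m ≈ -77.625000 kN·m

M(15/2) = -621/8 kN·m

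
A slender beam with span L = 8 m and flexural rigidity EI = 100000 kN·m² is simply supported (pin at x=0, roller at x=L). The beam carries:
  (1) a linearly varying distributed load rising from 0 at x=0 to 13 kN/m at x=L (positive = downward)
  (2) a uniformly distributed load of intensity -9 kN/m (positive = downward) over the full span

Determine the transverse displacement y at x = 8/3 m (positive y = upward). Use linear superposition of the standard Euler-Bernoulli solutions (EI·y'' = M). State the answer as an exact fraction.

Load 1 — triangular load w₀=13 kN/m (0→w₀ over full span):
  y_1 = -w₀x(7L⁴-10L²x²+3x⁴)/(360LEI) = -13·(8/3)·(7·8⁴-10·8²·(8/3)²+3·(8/3)⁴)/(360·8·100000) = -6656/2278125 m
Load 2 — uniform load w=-9 kN/m over full span:
  y_2 = -wx(L³-2Lx²+x³)/(24EI) = -(-9)·(8/3)·(8³-2·8·(8/3)²+(8/3)³)/(24·100000) = 352/84375 m
Superposition: y = Σ y_i = 2848/2278125 m ≈ 0.001250 m

y(8/3) = 2848/2278125 m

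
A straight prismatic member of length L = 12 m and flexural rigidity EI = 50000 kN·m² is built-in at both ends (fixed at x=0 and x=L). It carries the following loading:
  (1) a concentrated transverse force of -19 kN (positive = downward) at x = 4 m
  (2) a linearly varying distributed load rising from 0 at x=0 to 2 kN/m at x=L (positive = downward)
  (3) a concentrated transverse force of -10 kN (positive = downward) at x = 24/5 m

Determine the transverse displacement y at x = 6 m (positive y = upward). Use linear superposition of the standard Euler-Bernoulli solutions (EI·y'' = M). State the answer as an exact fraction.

y(6) = 5749/1875000 m

Load 1 — point force P=-19 kN at a=4 m (b=L-a=8):
  y_1 = -Pa²(L-x)²(3bL-(3b+a)(L-x))/(6L³EI)  [x>a] = -(-19)·4²·(12-6)²·(3·8·12-(3·8+4)·(12-6))/(6·12³·50000) = 19/7500 m
Load 2 — triangular load w₀=2 kN/m (0→w₀ over full span):
  y_2 = -w₀x²(L-x)²(x+2L)/(120LEI) = -2·6²·(12-6)²·(6+2·12)/(120·12·50000) = -27/25000 m
Load 3 — point force P=-10 kN at a=24/5 m (b=L-a=36/5):
  y_3 = -Pa²(L-x)²(3bL-(3b+a)(L-x))/(6L³EI)  [x>a] = -(-10)·(24/5)²·(12-6)²·(3·(36/5)·12-(3·(36/5)+(24/5))·(12-6))/(6·12³·50000) = 126/78125 m
Superposition: y = Σ y_i = 5749/1875000 m ≈ 0.003066 m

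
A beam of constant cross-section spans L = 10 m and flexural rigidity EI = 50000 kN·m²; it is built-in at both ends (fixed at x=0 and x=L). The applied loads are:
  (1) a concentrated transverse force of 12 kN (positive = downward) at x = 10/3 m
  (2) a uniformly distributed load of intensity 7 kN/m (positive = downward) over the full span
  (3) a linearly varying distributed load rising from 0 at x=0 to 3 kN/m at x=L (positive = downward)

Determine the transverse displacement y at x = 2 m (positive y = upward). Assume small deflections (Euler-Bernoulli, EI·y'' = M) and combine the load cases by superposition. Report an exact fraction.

y(2) = -4744/2109375 m

Load 1 — point force P=12 kN at a=10/3 m (b=L-a=20/3):
  y_1 = -Pb²x²(3aL-(3a+b)x)/(6L³EI)  [x≤a] = -12·(20/3)²·2²·(3·(10/3)·10-(3·(10/3)+(20/3))·2)/(6·10³·50000) = -8/16875 m
Load 2 — uniform load w=7 kN/m over full span:
  y_2 = -wx²(L-x)²/(24EI) = -7·2²·(10-2)²/(24·50000) = -14/9375 m
Load 3 — triangular load w₀=3 kN/m (0→w₀ over full span):
  y_3 = -w₀x²(L-x)²(x+2L)/(120LEI) = -3·2²·(10-2)²·(2+2·10)/(120·10·50000) = -22/78125 m
Superposition: y = Σ y_i = -4744/2109375 m ≈ -0.002249 m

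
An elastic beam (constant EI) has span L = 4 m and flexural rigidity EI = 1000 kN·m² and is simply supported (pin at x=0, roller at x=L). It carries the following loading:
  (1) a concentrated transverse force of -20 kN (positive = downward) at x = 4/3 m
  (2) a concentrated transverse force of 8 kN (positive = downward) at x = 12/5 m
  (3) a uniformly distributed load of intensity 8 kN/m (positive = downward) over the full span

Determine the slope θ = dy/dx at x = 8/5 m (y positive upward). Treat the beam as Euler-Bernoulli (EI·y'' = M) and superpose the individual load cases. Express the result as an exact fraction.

Load 1 — point force P=-20 kN at a=4/3 m (b=L-a=8/3):
  θ_1 = -Pa(2L²-6Lx+3x²+a²)/(6LEI)  [x>a] = -(-20)·(4/3)·(2·4²-6·4·(8/5)+3·(8/5)²+(4/3)²)/(6·4·1000) = 172/50625 rad
Load 2 — point force P=8 kN at a=12/5 m (b=L-a=8/5):
  θ_2 = -Pb(L²-b²-3x²)/(6LEI)  [x≤a] = -8·(8/5)·(4²-(8/5)²-3·(8/5)²)/(6·4·1000) = -48/15625 rad
Load 3 — uniform load w=8 kN/m over full span:
  θ_3 = -w(L³-6Lx²+4x³)/(24EI) = -8·(4³-6·4·(8/5)²+4·(8/5)³)/(24·1000) = -296/46875 rad
Superposition: θ = Σ θ_i = -1516/253125 rad ≈ -0.005989 rad

θ(8/5) = -1516/253125 rad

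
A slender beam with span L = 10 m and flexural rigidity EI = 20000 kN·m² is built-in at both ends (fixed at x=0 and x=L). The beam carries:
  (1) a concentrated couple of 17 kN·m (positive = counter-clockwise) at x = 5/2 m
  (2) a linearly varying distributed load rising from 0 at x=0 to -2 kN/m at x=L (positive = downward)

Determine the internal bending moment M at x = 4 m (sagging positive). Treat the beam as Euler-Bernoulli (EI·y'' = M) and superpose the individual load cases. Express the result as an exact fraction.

Load 1 — applied couple M₀=17 kN·m at a=5/2 m (b=L-a=15/2):
  M_1 = R_Ax - M_A - M₀  [x>a] with R_A=153/80, M_A=-51/16 = (153/80)·4 - (-51/16) - 17 = -493/80 kN·m
Load 2 — triangular load w₀=-2 kN/m (0→w₀ over full span):
  M_2 = 3w₀Lx/20 - w₀L²/30 - w₀x³/(6L) = 3·(-2)·10·4/20 - (-2)·10²/30 - (-2)·4³/(6·10) = -16/5 kN·m
Superposition: M = Σ M_i = -749/80 kN·m ≈ -9.362500 kN·m

M(4) = -749/80 kN·m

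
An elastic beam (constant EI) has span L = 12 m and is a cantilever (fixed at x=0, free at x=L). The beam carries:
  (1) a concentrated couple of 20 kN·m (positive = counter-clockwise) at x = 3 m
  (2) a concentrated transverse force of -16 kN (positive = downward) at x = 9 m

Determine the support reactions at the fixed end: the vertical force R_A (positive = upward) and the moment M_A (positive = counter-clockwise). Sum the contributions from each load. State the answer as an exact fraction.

R_A = -16 kN, M_A = -164 kN·m

Load 1 — applied couple M₀=20 kN·m at a=3 m (b=L-a=9):
  R_A = 0 kN
  M_A = -M₀ = -20 kN·m
Load 2 — point force P=-16 kN at a=9 m (b=L-a=3):
  R_A = P = (-16) = -16 kN
  M_A = Pa = (-16)·9 = -144 kN·m
Superposition: R_A = -16 kN, M_A = -164 kN·m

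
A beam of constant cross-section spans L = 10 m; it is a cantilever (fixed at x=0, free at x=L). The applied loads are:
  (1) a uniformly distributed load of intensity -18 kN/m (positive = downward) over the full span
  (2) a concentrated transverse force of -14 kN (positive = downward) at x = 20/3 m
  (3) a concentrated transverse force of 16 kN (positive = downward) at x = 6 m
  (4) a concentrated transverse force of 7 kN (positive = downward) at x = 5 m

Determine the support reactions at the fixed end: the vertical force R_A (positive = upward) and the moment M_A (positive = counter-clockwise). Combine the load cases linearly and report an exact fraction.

Load 1 — uniform load w=-18 kN/m over full span:
  R_A = wL = (-18)·10 = -180 kN
  M_A = wL²/2 = (-18)·10²/2 = -900 kN·m
Load 2 — point force P=-14 kN at a=20/3 m (b=L-a=10/3):
  R_A = P = (-14) = -14 kN
  M_A = Pa = (-14)·(20/3) = -280/3 kN·m
Load 3 — point force P=16 kN at a=6 m (b=L-a=4):
  R_A = P = 16 kN
  M_A = Pa = 16·6 = 96 kN·m
Load 4 — point force P=7 kN at a=5 m (b=L-a=5):
  R_A = P = 7 kN
  M_A = Pa = 7·5 = 35 kN·m
Superposition: R_A = -171 kN, M_A = -2587/3 kN·m

R_A = -171 kN, M_A = -2587/3 kN·m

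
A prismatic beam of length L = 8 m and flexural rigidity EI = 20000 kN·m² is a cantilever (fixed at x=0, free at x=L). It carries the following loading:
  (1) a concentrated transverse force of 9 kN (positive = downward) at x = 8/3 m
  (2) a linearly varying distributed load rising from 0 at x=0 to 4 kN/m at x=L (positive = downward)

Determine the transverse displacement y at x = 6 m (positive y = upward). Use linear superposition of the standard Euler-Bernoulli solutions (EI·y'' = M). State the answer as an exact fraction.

Load 1 — point force P=9 kN at a=8/3 m (b=L-a=16/3):
  y_1 = -Pa²(3x-a)/(6EI)  [x>a] = -9·(8/3)²·(3·6-(8/3))/(6·20000) = -46/5625 m
Load 2 — triangular load w₀=4 kN/m (0→w₀ over full span):
  y_2 = (w₀Lx³/12-w₀L²x²/6-w₀x⁵/(120L))/EI = (4·8·6³/12-4·8²·6²/6-4·6⁵/(120·8))/20000 = -2481/50000 m
Superposition: y = Σ y_i = -26009/450000 m ≈ -0.057798 m

y(6) = -26009/450000 m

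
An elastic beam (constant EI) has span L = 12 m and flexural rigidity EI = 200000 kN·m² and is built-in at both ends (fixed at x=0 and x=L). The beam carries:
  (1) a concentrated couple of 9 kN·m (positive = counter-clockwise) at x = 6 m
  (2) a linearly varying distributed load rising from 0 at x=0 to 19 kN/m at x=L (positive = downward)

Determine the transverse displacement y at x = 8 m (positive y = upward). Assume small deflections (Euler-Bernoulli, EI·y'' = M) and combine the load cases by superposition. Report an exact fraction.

Load 1 — applied couple M₀=9 kN·m at a=6 m (b=L-a=6):
  y_1 = (R_Ax³/6 - M_Ax²/2 - M₀(x-a)²/2)/EI  [x>a] with R_A=9/8, M_A=9/4 = ((9/8)·8³/6 - (9/4)·8²/2 - 9·(8-6)²/2)/200000 = 3/100000 m
Load 2 — triangular load w₀=19 kN/m (0→w₀ over full span):
  y_2 = -w₀x²(L-x)²(x+2L)/(120LEI) = -19·8²·(12-8)²·(8+2·12)/(120·12·200000) = -304/140625 m
Superposition: y = Σ y_i = -9593/4500000 m ≈ -0.002132 m

y(8) = -9593/4500000 m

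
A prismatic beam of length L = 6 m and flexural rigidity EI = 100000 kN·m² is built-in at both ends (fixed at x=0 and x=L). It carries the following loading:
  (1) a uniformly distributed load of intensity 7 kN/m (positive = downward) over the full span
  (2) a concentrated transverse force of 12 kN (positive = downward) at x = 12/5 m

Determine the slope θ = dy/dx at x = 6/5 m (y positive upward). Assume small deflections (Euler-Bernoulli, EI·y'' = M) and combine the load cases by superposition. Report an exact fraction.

θ(6/5) = -3699/19531250 rad

Load 1 — uniform load w=7 kN/m over full span:
  θ_1 = -wx(L-x)(L-2x)/(12EI) = -7·(6/5)·(6-(6/5))·(6-2·(6/5))/(12·100000) = -189/1562500 rad
Load 2 — point force P=12 kN at a=12/5 m (b=L-a=18/5):
  θ_2 = -Pb²x(2aL-(3a+b)x)/(2L³EI)  [x≤a] = -12·(18/5)²·(6/5)·(2·(12/5)·6-(3·(12/5)+(18/5))·(6/5))/(2·6³·100000) = -2673/39062500 rad
Superposition: θ = Σ θ_i = -3699/19531250 rad ≈ -0.000189 rad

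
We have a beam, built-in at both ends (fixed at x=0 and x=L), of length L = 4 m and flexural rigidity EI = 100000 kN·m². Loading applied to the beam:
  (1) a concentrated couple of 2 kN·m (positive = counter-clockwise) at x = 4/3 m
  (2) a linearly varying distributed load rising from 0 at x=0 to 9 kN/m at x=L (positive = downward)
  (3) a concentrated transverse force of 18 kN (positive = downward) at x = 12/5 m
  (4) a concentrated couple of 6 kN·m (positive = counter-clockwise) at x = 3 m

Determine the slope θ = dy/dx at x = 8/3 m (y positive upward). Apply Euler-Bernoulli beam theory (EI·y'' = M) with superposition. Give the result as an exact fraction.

θ(8/3) = 19639/337500000 rad

Load 1 — applied couple M₀=2 kN·m at a=4/3 m (b=L-a=8/3):
  θ_1 = (R_Ax²/2 - M_Ax - M₀(x-a))/EI  [x>a] with R_A=2/3, M_A=0 = ((2/3)·(8/3)²/2 - 0·(8/3) - 2·((8/3)-(4/3)))/100000 = -1/337500 rad
Load 2 — triangular load w₀=9 kN/m (0→w₀ over full span):
  θ_2 = -w₀(2x(L-x)(L-2x)(x+2L)+x²(L-x)²)/(120LEI) = -9·(2·(8/3)·(4-(8/3))·(4-2·(8/3))·((8/3)+2·4)+(8/3)²·(4-(8/3))²)/(120·4·100000) = 7/421875 rad
Load 3 — point force P=18 kN at a=12/5 m (b=L-a=8/5):
  θ_3 = Pa²(L-x)(2bL-(3b+a)(L-x))/(2L³EI)  [x>a] = 18·(12/5)²·(4-(8/3))·(2·(8/5)·4-(3·(8/5)+(12/5))·(4-(8/3)))/(2·4³·100000) = 27/781250 rad
Load 4 — applied couple M₀=6 kN·m at a=3 m (b=L-a=1):
  θ_4 = (R_Ax²/2 - M_Ax)/EI  [x≤a] with R_A=27/16, M_A=15/8 = ((27/16)·(8/3)²/2 - (15/8)·(8/3))/100000 = 1/100000 rad
Superposition: θ = Σ θ_i = 19639/337500000 rad ≈ 0.000058 rad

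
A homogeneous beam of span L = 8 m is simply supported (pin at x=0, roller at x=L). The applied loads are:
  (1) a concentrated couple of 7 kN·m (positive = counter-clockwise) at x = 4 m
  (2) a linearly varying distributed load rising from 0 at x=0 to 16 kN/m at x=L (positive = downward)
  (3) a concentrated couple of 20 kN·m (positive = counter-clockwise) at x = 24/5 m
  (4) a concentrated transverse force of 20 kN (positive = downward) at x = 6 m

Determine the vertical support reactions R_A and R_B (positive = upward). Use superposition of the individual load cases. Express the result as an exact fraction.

R_A = 713/24 kN, R_B = 1303/24 kN

Load 1 — applied couple M₀=7 kN·m at a=4 m (b=L-a=4):
  R_A = M₀/L = 7/8 kN
  R_B = -M₀/L = -7/8 kN
Load 2 — triangular load w₀=16 kN/m (0→w₀ over full span):
  R_A = w₀L/6 = 16·8/6 = 64/3 kN
  R_B = w₀L/3 = 16·8/3 = 128/3 kN
Load 3 — applied couple M₀=20 kN·m at a=24/5 m (b=L-a=16/5):
  R_A = M₀/L = 20/8 = 5/2 kN
  R_B = -M₀/L = -20/8 = -5/2 kN
Load 4 — point force P=20 kN at a=6 m (b=L-a=2):
  R_A = Pb/L = 20·2/8 = 5 kN
  R_B = Pa/L = 20·6/8 = 15 kN
Superposition: R_A = 713/24 kN, R_B = 1303/24 kN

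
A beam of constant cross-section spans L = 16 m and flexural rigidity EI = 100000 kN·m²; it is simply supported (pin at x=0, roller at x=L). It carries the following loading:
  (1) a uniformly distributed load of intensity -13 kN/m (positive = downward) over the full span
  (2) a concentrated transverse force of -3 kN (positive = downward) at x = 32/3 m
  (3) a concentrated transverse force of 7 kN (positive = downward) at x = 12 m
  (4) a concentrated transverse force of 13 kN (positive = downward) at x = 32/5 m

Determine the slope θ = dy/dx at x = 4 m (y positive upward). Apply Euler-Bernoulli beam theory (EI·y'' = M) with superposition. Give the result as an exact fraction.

θ(4) = 568969/42187500 rad

Load 1 — uniform load w=-13 kN/m over full span:
  θ_1 = -w(L³-6Lx²+4x³)/(24EI) = -(-13)·(16³-6·16·4²+4·4³)/(24·100000) = 143/9375 rad
Load 2 — point force P=-3 kN at a=32/3 m (b=L-a=16/3):
  θ_2 = -Pb(L²-b²-3x²)/(6LEI)  [x≤a] = -(-3)·(16/3)·(16²-(16/3)²-3·4²)/(6·16·100000) = 101/337500 rad
Load 3 — point force P=7 kN at a=12 m (b=L-a=4):
  θ_3 = -Pb(L²-b²-3x²)/(6LEI)  [x≤a] = -7·4·(16²-4²-3·4²)/(6·16·100000) = -7/12500 rad
Load 4 — point force P=13 kN at a=32/5 m (b=L-a=48/5):
  θ_4 = -Pb(L²-b²-3x²)/(6LEI)  [x≤a] = -13·(48/5)·(16²-(48/5)²-3·4²)/(6·16·100000) = -2353/1562500 rad
Superposition: θ = Σ θ_i = 568969/42187500 rad ≈ 0.013487 rad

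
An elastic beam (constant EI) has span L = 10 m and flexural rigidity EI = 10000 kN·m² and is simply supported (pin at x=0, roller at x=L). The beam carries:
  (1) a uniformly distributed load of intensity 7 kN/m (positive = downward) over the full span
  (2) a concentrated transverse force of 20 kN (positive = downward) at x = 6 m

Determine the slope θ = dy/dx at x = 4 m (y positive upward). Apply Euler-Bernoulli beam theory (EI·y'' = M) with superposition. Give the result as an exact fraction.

Load 1 — uniform load w=7 kN/m over full span:
  θ_1 = -w(L³-6Lx²+4x³)/(24EI) = -7·(10³-6·10·4²+4·4³)/(24·10000) = -259/30000 rad
Load 2 — point force P=20 kN at a=6 m (b=L-a=4):
  θ_2 = -Pb(L²-b²-3x²)/(6LEI)  [x≤a] = -20·4·(10²-4²-3·4²)/(6·10·10000) = -3/625 rad
Superposition: θ = Σ θ_i = -403/30000 rad ≈ -0.013433 rad

θ(4) = -403/30000 rad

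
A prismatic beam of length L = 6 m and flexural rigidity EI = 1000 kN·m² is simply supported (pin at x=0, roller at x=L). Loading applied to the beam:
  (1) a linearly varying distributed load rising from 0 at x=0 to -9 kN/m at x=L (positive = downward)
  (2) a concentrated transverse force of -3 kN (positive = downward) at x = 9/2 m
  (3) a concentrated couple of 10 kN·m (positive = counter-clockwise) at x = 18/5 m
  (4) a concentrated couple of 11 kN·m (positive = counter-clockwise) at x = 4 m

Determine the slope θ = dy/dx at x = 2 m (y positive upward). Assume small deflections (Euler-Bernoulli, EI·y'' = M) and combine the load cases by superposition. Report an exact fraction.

θ(2) = 8633/480000 rad

Load 1 — triangular load w₀=-9 kN/m (0→w₀ over full span):
  θ_1 = -w₀(7L⁴-30L²x²+15x⁴)/(360LEI) = -(-9)·(7·6⁴-30·6²·2²+15·2⁴)/(360·6·1000) = 13/625 rad
Load 2 — point force P=-3 kN at a=9/2 m (b=L-a=3/2):
  θ_2 = -Pb(L²-b²-3x²)/(6LEI)  [x≤a] = -(-3)·(3/2)·(6²-(3/2)²-3·2²)/(6·6·1000) = 87/32000 rad
Load 3 — applied couple M₀=10 kN·m at a=18/5 m (b=L-a=12/5):
  θ_3 = (M₀x²/(2L)+C₁)/EI  [x≤a] with C₁=M₀(3b²-L²)/(6L)=-26/5 = (10·2²/(2·6)+(-26/5))/1000 = -7/3750 rad
Load 4 — applied couple M₀=11 kN·m at a=4 m (b=L-a=2):
  θ_4 = (M₀x²/(2L)+C₁)/EI  [x≤a] with C₁=M₀(3b²-L²)/(6L)=-22/3 = (11·2²/(2·6)+(-22/3))/1000 = -11/3000 rad
Superposition: θ = Σ θ_i = 8633/480000 rad ≈ 0.017985 rad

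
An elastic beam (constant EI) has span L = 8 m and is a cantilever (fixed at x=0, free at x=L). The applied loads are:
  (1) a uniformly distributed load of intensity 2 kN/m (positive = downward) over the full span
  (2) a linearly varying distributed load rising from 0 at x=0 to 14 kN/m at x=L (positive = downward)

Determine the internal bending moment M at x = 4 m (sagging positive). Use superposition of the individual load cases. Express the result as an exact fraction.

Load 1 — uniform load w=2 kN/m over full span:
  M_1 = -w(L-x)²/2 = -2·(8-4)²/2 = -16 kN·m
Load 2 — triangular load w₀=14 kN/m (0→w₀ over full span):
  M_2 = w₀Lx/2 - w₀L²/3 - w₀x³/(6L) = 14·8·4/2 - 14·8²/3 - 14·4³/(6·8) = -280/3 kN·m
Superposition: M = Σ M_i = -328/3 kN·m ≈ -109.333333 kN·m

M(4) = -328/3 kN·m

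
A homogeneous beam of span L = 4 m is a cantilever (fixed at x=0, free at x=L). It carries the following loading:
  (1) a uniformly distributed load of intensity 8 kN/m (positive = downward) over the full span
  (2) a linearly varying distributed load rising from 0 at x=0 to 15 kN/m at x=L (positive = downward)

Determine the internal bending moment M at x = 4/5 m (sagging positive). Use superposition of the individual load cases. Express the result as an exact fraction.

Load 1 — uniform load w=8 kN/m over full span:
  M_1 = -w(L-x)²/2 = -8·(4-(4/5))²/2 = -1024/25 kN·m
Load 2 — triangular load w₀=15 kN/m (0→w₀ over full span):
  M_2 = w₀Lx/2 - w₀L²/3 - w₀x³/(6L) = 15·4·(4/5)/2 - 15·4²/3 - 15·(4/5)³/(6·4) = -1408/25 kN·m
Superposition: M = Σ M_i = -2432/25 kN·m ≈ -97.280000 kN·m

M(4/5) = -2432/25 kN·m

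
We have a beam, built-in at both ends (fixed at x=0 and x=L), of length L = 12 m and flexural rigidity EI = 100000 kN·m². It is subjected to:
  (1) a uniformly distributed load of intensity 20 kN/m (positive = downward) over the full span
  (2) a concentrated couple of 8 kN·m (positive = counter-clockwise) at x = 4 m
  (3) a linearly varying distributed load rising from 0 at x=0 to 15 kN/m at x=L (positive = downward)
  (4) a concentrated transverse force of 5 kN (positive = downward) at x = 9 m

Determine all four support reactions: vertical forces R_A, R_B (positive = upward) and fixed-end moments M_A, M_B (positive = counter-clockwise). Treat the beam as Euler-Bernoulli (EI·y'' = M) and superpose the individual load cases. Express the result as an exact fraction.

R_A = 42817/288 kN, M_A = 5037/16 kN·m, R_B = 53663/288 kN, M_B = -16981/48 kN·m

Load 1 — uniform load w=20 kN/m over full span:
  R_A = wL/2 = 20·12/2 = 120 kN
  M_A = wL²/12 = 20·12²/12 = 240 kN·m
  R_B = wL/2 = 20·12/2 = 120 kN
  M_B = -wL²/12 = -20·12²/12 = -240 kN·m
Load 2 — applied couple M₀=8 kN·m at a=4 m (b=L-a=8):
  R_A = 6M₀ab/L³ = 6·8·4·8/12³ = 8/9 kN
  M_A = M₀b(2a-b)/L² = 8·8·(2·4-8)/12² = 0 kN·m
  R_B = -6M₀ab/L³ = -6·8·4·8/12³ = -8/9 kN
  M_B = M₀a(2b-a)/L² = 8·4·(2·8-4)/12² = 8/3 kN·m
Load 3 — triangular load w₀=15 kN/m (0→w₀ over full span):
  R_A = 3w₀L/20 = 3·15·12/20 = 27 kN
  M_A = w₀L²/30 = 15·12²/30 = 72 kN·m
  R_B = 7w₀L/20 = 7·15·12/20 = 63 kN
  M_B = -w₀L²/20 = -15·12²/20 = -108 kN·m
Load 4 — point force P=5 kN at a=9 m (b=L-a=3):
  R_A = Pb²(3a+b)/L³ = 5·3²·(3·9+3)/12³ = 25/32 kN
  M_A = Pab²/L² = 5·9·3²/12² = 45/16 kN·m
  R_B = Pa²(a+3b)/L³ = 5·9²·(9+3·3)/12³ = 135/32 kN
  M_B = -Pa²b/L² = -5·9²·3/12² = -135/16 kN·m
Superposition: R_A = 42817/288 kN, M_A = 5037/16 kN·m, R_B = 53663/288 kN, M_B = -16981/48 kN·m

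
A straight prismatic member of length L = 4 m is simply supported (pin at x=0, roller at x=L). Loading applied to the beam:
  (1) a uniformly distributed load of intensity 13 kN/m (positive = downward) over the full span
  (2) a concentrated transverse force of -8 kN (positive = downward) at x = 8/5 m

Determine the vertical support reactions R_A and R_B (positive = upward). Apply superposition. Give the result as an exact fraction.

R_A = 106/5 kN, R_B = 114/5 kN

Load 1 — uniform load w=13 kN/m over full span:
  R_A = wL/2 = 13·4/2 = 26 kN
  R_B = wL/2 = 13·4/2 = 26 kN
Load 2 — point force P=-8 kN at a=8/5 m (b=L-a=12/5):
  R_A = Pb/L = (-8)·(12/5)/4 = -24/5 kN
  R_B = Pa/L = (-8)·(8/5)/4 = -16/5 kN
Superposition: R_A = 106/5 kN, R_B = 114/5 kN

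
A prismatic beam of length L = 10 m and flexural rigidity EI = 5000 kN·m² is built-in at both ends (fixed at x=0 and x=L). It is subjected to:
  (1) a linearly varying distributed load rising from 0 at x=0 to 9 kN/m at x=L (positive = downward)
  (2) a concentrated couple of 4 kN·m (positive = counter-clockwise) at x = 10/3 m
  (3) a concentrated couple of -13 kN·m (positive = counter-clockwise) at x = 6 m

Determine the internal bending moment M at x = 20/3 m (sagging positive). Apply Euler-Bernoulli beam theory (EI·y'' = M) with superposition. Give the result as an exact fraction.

M(20/3) = 4453/225 kN·m

Load 1 — triangular load w₀=9 kN/m (0→w₀ over full span):
  M_1 = 3w₀Lx/20 - w₀L²/30 - w₀x³/(6L) = 3·9·10·(20/3)/20 - 9·10²/30 - 9·(20/3)³/(6·10) = 140/9 kN·m
Load 2 — applied couple M₀=4 kN·m at a=10/3 m (b=L-a=20/3):
  M_2 = R_Ax - M_A - M₀  [x>a] with R_A=8/15, M_A=0 = (8/15)·(20/3) - 0 - 4 = -4/9 kN·m
Load 3 — applied couple M₀=-13 kN·m at a=6 m (b=L-a=4):
  M_3 = R_Ax - M_A - M₀  [x>a] with R_A=-234/125, M_A=-104/25 = (-234/125)·(20/3) - (-104/25) - (-13) = 117/25 kN·m
Superposition: M = Σ M_i = 4453/225 kN·m ≈ 19.791111 kN·m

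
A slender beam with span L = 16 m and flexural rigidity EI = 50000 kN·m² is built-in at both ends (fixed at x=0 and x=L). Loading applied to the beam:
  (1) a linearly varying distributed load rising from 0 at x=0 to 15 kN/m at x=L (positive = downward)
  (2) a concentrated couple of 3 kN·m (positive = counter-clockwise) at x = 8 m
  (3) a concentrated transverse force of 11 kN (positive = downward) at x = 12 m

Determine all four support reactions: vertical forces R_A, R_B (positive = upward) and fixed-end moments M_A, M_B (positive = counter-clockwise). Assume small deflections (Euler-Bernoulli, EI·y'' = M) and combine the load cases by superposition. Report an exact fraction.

Load 1 — triangular load w₀=15 kN/m (0→w₀ over full span):
  R_A = 3w₀L/20 = 3·15·16/20 = 36 kN
  M_A = w₀L²/30 = 15·16²/30 = 128 kN·m
  R_B = 7w₀L/20 = 7·15·16/20 = 84 kN
  M_B = -w₀L²/20 = -15·16²/20 = -192 kN·m
Load 2 — applied couple M₀=3 kN·m at a=8 m (b=L-a=8):
  R_A = 6M₀ab/L³ = 6·3·8·8/16³ = 9/32 kN
  M_A = M₀b(2a-b)/L² = 3·8·(2·8-8)/16² = 3/4 kN·m
  R_B = -6M₀ab/L³ = -6·3·8·8/16³ = -9/32 kN
  M_B = M₀a(2b-a)/L² = 3·8·(2·8-8)/16² = 3/4 kN·m
Load 3 — point force P=11 kN at a=12 m (b=L-a=4):
  R_A = Pb²(3a+b)/L³ = 11·4²·(3·12+4)/16³ = 55/32 kN
  M_A = Pab²/L² = 11·12·4²/16² = 33/4 kN·m
  R_B = Pa²(a+3b)/L³ = 11·12²·(12+3·4)/16³ = 297/32 kN
  M_B = -Pa²b/L² = -11·12²·4/16² = -99/4 kN·m
Superposition: R_A = 38 kN, M_A = 137 kN·m, R_B = 93 kN, M_B = -216 kN·m

R_A = 38 kN, M_A = 137 kN·m, R_B = 93 kN, M_B = -216 kN·m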